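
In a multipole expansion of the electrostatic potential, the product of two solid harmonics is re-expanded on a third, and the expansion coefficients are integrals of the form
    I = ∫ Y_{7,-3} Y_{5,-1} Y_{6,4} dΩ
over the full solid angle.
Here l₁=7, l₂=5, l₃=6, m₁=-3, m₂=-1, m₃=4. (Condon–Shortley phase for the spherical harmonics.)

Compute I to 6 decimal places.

Rules hold: Σm=0, L=18 even, 2≤6≤12.
N = 15·11·13 = 2145
Δ = 6!·8!·4!/19! = 1/174594420
Racah Σ t=1..5: t=1:−1/4147200 t=2:+1/207360 t=3:−1/82944 t=4:+1/207360 t=5:−1/4147200 = -1/345600
⇒ 3j(7 5 6; 0 0 0)² = 420/46189, sgn -1
Racah Σ t=2..4: t=2:+1/7741440 t=3:−1/1088640 t=4:+1/1658880 = -13/69672960
⇒ 3j(7 5 6; -3 -1 4)² = 325/149226, sgn -1
4πI² = N·(3j₀)²·(3jₘ)² = 48750/1147619
I = +1·√(0.0424793/4π) = 0.05814114

0.058141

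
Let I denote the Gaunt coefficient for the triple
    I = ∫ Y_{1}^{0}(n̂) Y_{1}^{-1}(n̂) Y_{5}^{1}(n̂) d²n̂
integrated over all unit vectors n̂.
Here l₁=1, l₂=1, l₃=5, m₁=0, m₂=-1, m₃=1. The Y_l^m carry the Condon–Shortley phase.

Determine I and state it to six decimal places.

0.000000

|1−1|≤5≤1+1 violated ⇒ I = 0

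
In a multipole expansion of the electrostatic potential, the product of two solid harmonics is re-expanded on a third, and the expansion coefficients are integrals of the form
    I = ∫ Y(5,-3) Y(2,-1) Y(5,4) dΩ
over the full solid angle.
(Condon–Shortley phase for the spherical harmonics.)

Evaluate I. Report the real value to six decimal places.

m-sum 0 ✓  L=12 even ✓  3≤5≤7 ✓
Π(2lᵢ+1) = 11×5×11 = 605
triangle coeff Δ(5,2,5) = 1/38610
Σ_t [0,2]: t=0:+1/2880 t=1:−1/576 t=2:+1/2880 = -1/960
(3j)²=10/429 [(5 2 5; 0 0 0)], sign=+1
Σ_t [0,1]: t=0:+1/80640 t=1:−1/10080 = -1/11520
(3j)²=49/1430 [(5 2 5; -3 -1 4)], sign=+1
⇒ 4πI² = 245/507
I = (+1)√(245/507/(4π)) = 0.19609844

0.196098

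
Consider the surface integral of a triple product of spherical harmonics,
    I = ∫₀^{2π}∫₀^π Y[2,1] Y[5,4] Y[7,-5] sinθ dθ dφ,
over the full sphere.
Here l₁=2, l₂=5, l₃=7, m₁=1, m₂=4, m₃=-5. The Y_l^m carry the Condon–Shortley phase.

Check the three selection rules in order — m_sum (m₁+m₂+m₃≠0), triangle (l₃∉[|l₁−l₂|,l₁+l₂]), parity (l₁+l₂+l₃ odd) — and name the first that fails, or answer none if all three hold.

m₁+m₂+m₃ = 1 + 4 − 5 = 0  ✓
triangle: |2−5|=3 ≤ l₃=7 ≤ 2+5=7  ✓
parity: l₁+l₂+l₃ = 14 is even  ✓

none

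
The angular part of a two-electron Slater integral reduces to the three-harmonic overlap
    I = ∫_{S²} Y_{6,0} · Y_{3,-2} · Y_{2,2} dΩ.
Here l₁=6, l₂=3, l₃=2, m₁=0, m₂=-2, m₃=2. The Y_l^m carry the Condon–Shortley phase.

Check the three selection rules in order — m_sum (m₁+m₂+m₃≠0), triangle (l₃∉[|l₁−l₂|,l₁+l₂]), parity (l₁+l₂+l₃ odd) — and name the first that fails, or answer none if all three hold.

azimuthal sum: 0 − 2 + 2 = 0  ✓
3 ≤ 2 ≤ 9 (triangle on l)  ✗
L = 6 + 3 + 2 = 11 (odd)

triangle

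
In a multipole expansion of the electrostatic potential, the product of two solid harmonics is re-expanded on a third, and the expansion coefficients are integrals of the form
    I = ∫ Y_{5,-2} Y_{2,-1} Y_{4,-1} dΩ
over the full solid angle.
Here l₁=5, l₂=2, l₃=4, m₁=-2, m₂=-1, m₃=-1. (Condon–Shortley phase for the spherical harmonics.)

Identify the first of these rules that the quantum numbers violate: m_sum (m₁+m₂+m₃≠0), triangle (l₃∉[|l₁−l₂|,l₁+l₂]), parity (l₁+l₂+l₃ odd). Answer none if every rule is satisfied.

azimuthal sum: -2 − 1 − 1 = -4  ✗
3 ≤ 4 ≤ 7 (triangle on l)
L = 5 + 2 + 4 = 11 (odd)

m_sum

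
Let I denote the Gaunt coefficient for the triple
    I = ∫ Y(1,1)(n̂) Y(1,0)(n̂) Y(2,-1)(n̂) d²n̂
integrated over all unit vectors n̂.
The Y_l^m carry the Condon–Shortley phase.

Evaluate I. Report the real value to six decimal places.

Checks pass: Σm=0; 4 even; l₃=2∈[0,2].
(2·1+1)(2·1+1)(2·2+1) = 45
Δ: 0! 2! 2! / 5! → 1/30
sum: t=0:+1/1 = 1/1
3j²(1 1 2; 0 0 0) = Δ·Π!·Σ² = 2/15  (sign +1)
sum: t=0:+1/2 = 1/2
3j²(1 1 2; 1 0 -1) = Δ·Π!·Σ² = 1/10  (sign -1)
combine: 4πI² = 45·2/15·1/10 = 3/5
take √, sign -1: I = -0.21850969

-0.218510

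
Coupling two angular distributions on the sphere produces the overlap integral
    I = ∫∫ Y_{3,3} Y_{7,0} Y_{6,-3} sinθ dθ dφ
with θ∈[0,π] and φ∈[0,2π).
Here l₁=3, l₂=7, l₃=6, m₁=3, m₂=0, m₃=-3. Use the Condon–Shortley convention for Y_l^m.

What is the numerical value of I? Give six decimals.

Rules hold: Σm=0, L=16 even, 4≤6≤10.
N = 7·15·13 = 1365
Δ = 4!·2!·10!/17! = 1/2042040
Racah Σ t=1..3: t=1:−1/207360 t=2:+1/57600 t=3:−1/207360 = 1/129600
⇒ 3j(3 7 6; 0 0 0)² = 168/12155, sgn +1
Racah Σ t=0..0: t=0:+1/1451520 = 1/1451520
⇒ 3j(3 7 6; 3 0 -3)² = 45/4862, sgn -1
4πI² = N·(3j₀)²·(3jₘ)² = 79380/454597
I = -1·√(0.174616/4π) = -0.11787924

-0.117879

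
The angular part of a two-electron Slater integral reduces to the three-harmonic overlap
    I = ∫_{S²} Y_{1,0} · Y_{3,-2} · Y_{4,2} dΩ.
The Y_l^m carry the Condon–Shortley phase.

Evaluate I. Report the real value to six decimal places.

0.213244

Rules hold: Σm=0, L=8 even, 2≤4≤4.
N = 3·7·9 = 189
Δ = 0!·2!·6!/9! = 1/252
Racah Σ t=0..0: t=0:+1/36 = 1/36
⇒ 3j(1 3 4; 0 0 0)² = 4/63, sgn +1
Racah Σ t=0..0: t=0:+1/120 = 1/120
⇒ 3j(1 3 4; 0 -2 2)² = 1/21, sgn +1
4πI² = N·(3j₀)²·(3jₘ)² = 4/7
I = +1·√(0.571429/4π) = 0.21324362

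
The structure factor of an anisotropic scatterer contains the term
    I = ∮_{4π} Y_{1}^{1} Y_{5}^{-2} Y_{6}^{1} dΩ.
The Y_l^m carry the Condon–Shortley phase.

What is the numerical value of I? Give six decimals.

m-sum 0 ✓  L=12 even ✓  4≤6≤6 ✓
Π(2lᵢ+1) = 3×11×13 = 429
triangle coeff Δ(1,5,6) = 1/858
Σ_t [0,0]: t=0:+1/14400 = 1/14400
(3j)²=6/143 [(1 5 6; 0 0 0)], sign=+1
Σ_t [0,0]: t=0:+1/60480 = 1/60480
(3j)²=5/429 [(1 5 6; 1 -2 1)], sign=-1
⇒ 4πI² = 30/143
I = (-1)√(30/143/(4π)) = -0.12920749

-0.129207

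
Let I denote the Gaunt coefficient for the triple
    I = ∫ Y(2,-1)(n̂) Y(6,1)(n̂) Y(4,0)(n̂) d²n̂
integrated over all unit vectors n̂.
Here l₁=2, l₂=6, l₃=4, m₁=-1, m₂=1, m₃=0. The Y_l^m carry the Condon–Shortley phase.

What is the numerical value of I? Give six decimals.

Checks pass: Σm=0; 12 even; l₃=4∈[4,8].
(2·2+1)(2·6+1)(2·4+1) = 585
Δ: 4! 0! 8! / 13! → 1/6435
sum: t=2:+1/2304 = 1/2304
3j²(2 6 4; 0 0 0) = Δ·Π!·Σ² = 5/143  (sign +1)
sum: t=3:−1/3456 = -1/3456
3j²(2 6 4; -1 1 0) = Δ·Π!·Σ² = 35/1287  (sign -1)
combine: 4πI² = 585·5/143·35/1287 = 875/1573
take √, sign -1: I = -0.21039467

-0.210395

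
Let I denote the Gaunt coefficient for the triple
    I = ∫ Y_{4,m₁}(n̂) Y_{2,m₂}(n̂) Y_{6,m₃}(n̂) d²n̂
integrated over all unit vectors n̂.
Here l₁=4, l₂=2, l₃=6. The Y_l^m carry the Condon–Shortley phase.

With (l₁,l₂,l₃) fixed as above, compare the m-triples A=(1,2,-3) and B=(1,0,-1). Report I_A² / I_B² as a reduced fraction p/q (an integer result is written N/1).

l's match ⇒ only the (l;m) 3-j factors differ between A and B.
A: triangle coeff Δ(4,2,6) = 1/6435; Σ_t [0,0]: t=0:+1/17280 = 1/17280; (3j)²=14/715 [(4 2 6; 1 2 -3)], sign=-1
B: triangle coeff Δ(4,2,6) = 1/6435; Σ_t [0,0]: t=0:+1/2880 = 1/2880; (3j)²=14/429 [(4 2 6; 1 0 -1)], sign=-1
I_A²/I_B² = (14/715)/(14/429) = 3/5

3/5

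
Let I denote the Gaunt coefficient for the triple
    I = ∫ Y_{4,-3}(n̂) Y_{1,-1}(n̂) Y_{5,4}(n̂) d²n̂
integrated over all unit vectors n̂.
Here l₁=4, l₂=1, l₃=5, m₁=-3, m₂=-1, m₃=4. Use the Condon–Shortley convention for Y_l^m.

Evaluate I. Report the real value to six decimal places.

0.294638

Rules hold: Σm=0, L=10 even, 3≤5≤5.
N = 9·3·11 = 297
Δ = 0!·8!·2!/11! = 1/495
Racah Σ t=0..0: t=0:+1/576 = 1/576
⇒ 3j(4 1 5; 0 0 0)² = 5/99, sgn -1
Racah Σ t=0..0: t=0:+1/10080 = 1/10080
⇒ 3j(4 1 5; -3 -1 4)² = 4/55, sgn -1
4πI² = N·(3j₀)²·(3jₘ)² = 12/11
I = +1·√(1.09091/4π) = 0.29463840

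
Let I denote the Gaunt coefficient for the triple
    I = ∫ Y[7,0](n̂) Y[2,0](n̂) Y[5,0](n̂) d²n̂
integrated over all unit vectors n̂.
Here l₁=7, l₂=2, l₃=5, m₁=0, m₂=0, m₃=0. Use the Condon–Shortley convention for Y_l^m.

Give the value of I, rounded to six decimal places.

Rules hold: Σm=0, L=14 even, 5≤5≤9.
N = 15·5·11 = 825
Δ = 4!·10!·0!/15! = 1/15015
Racah Σ t=2..2: t=2:+1/57600 = 1/57600
⇒ 3j(7 2 5; 0 0 0)² = 21/715, sgn -1
(m-triple is (0,0,0) — same symbol as above.)
4πI² = N·(3j₀)²·(3jₘ)² = 1323/1859
I = +1·√(0.711673/4π) = 0.23797717

0.237977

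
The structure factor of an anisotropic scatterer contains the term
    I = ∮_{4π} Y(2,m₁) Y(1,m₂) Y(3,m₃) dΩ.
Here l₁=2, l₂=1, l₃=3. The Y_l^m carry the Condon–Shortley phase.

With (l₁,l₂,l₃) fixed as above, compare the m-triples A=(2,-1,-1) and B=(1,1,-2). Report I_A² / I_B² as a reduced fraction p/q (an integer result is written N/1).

Shared (l₁,l₂,l₃)=(2,1,3): N and (l;000)² cancel in I_A²/I_B².
A: Δ = 0!·4!·2!/7! = 1/105; Racah Σ t=0..0: t=0:+1/48 = 1/48; ⇒ 3j(2 1 3; 2 -1 -1)² = 1/105, sgn +1
B: Δ = 0!·4!·2!/7! = 1/105; Racah Σ t=0..0: t=0:+1/12 = 1/12; ⇒ 3j(2 1 3; 1 1 -2)² = 2/21, sgn -1
I_A²/I_B² = (1/105)/(2/21) = 1/10

1/10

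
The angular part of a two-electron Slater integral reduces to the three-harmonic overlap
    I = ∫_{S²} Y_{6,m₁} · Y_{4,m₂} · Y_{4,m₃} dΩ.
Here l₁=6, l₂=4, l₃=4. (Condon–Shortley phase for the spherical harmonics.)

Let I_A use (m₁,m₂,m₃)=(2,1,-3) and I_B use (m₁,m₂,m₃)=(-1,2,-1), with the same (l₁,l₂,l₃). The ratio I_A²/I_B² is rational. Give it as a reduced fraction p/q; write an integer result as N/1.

20/7

Shared (l₁,l₂,l₃)=(6,4,4): N and (l;000)² cancel in I_A²/I_B².
A: Δ = 6!·6!·2!/15! = 1/1261260; Racah Σ t=3..4: t=3:−1/8640 t=4:+1/34560 = -1/11520; ⇒ 3j(6 4 4; 2 1 -3)² = 3/143, sgn +1
B: Δ = 6!·6!·2!/15! = 1/1261260; Racah Σ t=4..6: t=4:+1/3456 t=5:−1/5760 t=6:+1/172800 = 7/57600; ⇒ 3j(6 4 4; -1 2 -1)² = 21/2860, sgn -1
I_A²/I_B² = (3/143)/(21/2860) = 20/7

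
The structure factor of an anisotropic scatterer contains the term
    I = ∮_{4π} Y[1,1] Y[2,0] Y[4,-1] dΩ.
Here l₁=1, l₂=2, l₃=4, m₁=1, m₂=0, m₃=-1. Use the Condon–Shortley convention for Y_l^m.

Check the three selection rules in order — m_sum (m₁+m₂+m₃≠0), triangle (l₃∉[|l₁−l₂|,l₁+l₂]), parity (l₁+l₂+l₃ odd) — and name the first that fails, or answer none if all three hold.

Σmᵢ = 0  ✓
l₃∈[|l₁−l₂|,l₁+l₂]=[1,3], have l₃=4  ✗
Σlᵢ = 7 ⇒ odd

triangle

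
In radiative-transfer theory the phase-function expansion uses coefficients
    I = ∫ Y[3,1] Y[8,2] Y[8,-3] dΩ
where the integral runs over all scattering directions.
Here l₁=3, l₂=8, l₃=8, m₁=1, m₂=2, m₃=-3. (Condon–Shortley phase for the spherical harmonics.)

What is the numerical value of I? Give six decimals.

l₁+l₂+l₃=19 is odd: 3j(l;000)=0 ⇒ I=0

0.000000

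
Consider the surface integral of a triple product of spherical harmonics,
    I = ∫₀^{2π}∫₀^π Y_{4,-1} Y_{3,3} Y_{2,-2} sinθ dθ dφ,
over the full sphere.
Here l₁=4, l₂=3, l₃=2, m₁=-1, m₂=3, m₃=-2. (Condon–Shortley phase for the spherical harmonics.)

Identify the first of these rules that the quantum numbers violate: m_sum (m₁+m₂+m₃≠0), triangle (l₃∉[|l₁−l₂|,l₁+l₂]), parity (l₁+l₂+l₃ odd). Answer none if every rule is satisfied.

parity

azimuthal sum: -1 + 3 − 2 = 0  ✓
1 ≤ 2 ≤ 7 (triangle on l)  ✓
L = 4 + 3 + 2 = 9 (odd)  ✗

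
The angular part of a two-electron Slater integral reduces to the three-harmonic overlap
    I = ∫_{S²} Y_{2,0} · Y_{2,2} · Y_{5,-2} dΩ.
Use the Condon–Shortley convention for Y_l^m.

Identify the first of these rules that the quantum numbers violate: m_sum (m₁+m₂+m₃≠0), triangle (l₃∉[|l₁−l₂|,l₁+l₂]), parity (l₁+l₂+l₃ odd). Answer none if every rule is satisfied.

triangle

Σmᵢ = 0  ✓
l₃∈[|l₁−l₂|,l₁+l₂]=[0,4], have l₃=5  ✗
Σlᵢ = 9 ⇒ odd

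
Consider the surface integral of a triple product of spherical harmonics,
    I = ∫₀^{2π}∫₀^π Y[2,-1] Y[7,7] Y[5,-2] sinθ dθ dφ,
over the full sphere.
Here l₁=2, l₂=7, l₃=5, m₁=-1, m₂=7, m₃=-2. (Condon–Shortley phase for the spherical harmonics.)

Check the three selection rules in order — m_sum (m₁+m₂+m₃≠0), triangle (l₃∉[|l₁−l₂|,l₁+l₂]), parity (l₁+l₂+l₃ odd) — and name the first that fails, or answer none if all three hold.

Σmᵢ = 4  ✗
l₃∈[|l₁−l₂|,l₁+l₂]=[5,9], have l₃=5
Σlᵢ = 14 ⇒ even

m_sum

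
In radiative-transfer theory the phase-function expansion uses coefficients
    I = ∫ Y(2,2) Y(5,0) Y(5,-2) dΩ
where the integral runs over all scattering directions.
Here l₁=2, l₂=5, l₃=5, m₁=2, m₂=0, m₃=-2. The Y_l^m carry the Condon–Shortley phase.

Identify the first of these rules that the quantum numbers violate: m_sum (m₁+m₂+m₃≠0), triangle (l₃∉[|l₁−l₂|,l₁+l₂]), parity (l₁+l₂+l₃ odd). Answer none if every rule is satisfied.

azimuthal sum: 2 + 0 − 2 = 0  ✓
3 ≤ 5 ≤ 7 (triangle on l)  ✓
L = 2 + 5 + 5 = 12 (even)  ✓

none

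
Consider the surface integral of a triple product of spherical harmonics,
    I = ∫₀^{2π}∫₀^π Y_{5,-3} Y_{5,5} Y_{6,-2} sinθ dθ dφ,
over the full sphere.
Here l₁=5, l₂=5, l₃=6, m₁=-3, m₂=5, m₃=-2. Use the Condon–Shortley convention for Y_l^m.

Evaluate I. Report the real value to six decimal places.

0.140602

Checks pass: Σm=0; 16 even; l₃=6∈[0,10].
(2·5+1)(2·5+1)(2·6+1) = 1573
Δ: 4! 6! 6! / 17! → 1/28588560
sum: t=0:+1/345600 t=1:−1/13824 t=2:+1/5184 t=3:−1/13824 t=4:+1/345600 = 7/129600
3j²(5 5 6; 0 0 0) = Δ·Π!·Σ² = 80/7293  (sign +1)
sum: t=4:+1/829440 = 1/829440
3j²(5 5 6; -3 5 -2) = Δ·Π!·Σ² = 35/2431  (sign +1)
combine: 4πI² = 1573·80/7293·35/2431 = 2800/11271
take √, sign +1: I = 0.14060244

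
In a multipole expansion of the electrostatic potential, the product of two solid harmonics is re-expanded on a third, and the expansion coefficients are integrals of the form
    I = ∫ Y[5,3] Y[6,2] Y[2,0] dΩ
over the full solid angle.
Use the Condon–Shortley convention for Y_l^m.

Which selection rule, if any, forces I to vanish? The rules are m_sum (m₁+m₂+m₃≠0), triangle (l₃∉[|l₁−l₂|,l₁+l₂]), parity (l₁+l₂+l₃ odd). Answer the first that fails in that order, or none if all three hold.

m_sum

azimuthal sum: 3 + 2 + 0 = 5  ✗
1 ≤ 2 ≤ 11 (triangle on l)
L = 5 + 6 + 2 = 13 (odd)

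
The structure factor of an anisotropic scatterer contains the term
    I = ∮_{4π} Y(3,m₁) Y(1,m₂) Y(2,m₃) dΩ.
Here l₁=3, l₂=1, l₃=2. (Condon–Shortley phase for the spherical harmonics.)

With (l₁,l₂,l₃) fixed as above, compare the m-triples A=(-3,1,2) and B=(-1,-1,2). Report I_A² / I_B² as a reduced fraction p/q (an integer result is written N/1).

15/1

l's match ⇒ only the (l;m) 3-j factors differ between A and B.
A: triangle coeff Δ(3,1,2) = 1/105; Σ_t [2,2]: t=2:+1/48 = 1/48; (3j)²=1/7 [(3 1 2; -3 1 2)], sign=+1
B: triangle coeff Δ(3,1,2) = 1/105; Σ_t [0,0]: t=0:+1/48 = 1/48; (3j)²=1/105 [(3 1 2; -1 -1 2)], sign=+1
I_A²/I_B² = (1/7)/(1/105) = 15/1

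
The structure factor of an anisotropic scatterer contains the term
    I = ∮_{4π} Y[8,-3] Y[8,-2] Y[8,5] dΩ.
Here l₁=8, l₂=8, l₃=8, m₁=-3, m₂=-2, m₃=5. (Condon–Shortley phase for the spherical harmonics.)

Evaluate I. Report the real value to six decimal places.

-0.047359

Rules hold: Σm=0, L=24 even, 0≤8≤16.
N = 17·17·17 = 4913
Δ = 8!·8!·8!/25! = 1/236637794250
Racah Σ t=0..8: t=0:+1/65548320768000 t=1:−1/128024064000 t=2:+1/2985984000 t=3:−1/373248000 t=4:+1/191102976 t=5:−1/373248000 t=6:+1/2985984000 t=7:−1/128024064000 t=8:+1/65548320768000 = 11/20808990720
⇒ 3j(8 8 8; 0 0 0)² = 490/96577, sgn +1
Racah Σ t=3..6: t=3:−1/20901888000 t=4:+1/4180377600 t=5:−1/5225472000 t=6:+1/41803776000 = 1/41803776000
⇒ 3j(8 8 8; -3 -2 5)² = 42/37145, sgn -1
4πI² = N·(3j₀)²·(3jₘ)² = 69972/2482597
I = -1·√(0.028185/4π) = -0.04735917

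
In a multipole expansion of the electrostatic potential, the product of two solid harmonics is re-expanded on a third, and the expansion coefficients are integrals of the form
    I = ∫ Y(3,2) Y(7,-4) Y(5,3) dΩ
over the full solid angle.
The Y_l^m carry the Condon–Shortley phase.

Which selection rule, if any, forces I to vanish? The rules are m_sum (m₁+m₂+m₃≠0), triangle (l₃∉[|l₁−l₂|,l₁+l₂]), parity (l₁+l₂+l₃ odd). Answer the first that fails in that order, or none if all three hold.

m₁+m₂+m₃ = 2 − 4 + 3 = 1  ✗
triangle: |3−7|=4 ≤ l₃=5 ≤ 3+7=10
parity: l₁+l₂+l₃ = 15 is odd

m_sum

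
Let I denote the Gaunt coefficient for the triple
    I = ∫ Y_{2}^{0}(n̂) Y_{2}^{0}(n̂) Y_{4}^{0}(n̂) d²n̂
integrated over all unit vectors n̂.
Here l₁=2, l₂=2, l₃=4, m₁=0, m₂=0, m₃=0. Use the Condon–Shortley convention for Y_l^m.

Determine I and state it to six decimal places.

0.241796

m-sum 0 ✓  L=8 even ✓  0≤4≤4 ✓
Π(2lᵢ+1) = 5×5×9 = 225
triangle coeff Δ(2,2,4) = 1/630
Σ_t [0,0]: t=0:+1/16 = 1/16
(3j)²=2/35 [(2 2 4; 0 0 0)], sign=+1
(m-triple is (0,0,0) — same symbol as above.)
⇒ 4πI² = 36/49
I = (+1)√(36/49/(4π)) = 0.24179554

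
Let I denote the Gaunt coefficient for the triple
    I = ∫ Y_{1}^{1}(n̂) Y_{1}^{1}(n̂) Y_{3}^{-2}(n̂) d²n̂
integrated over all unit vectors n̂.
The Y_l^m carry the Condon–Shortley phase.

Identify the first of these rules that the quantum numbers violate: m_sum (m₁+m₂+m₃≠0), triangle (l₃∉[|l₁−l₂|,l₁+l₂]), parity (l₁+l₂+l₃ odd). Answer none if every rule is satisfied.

triangle

m₁+m₂+m₃ = 1 + 1 − 2 = 0  ✓
triangle: |1−1|=0 ≤ l₃=3 ≤ 1+1=2  ✗
parity: l₁+l₂+l₃ = 5 is odd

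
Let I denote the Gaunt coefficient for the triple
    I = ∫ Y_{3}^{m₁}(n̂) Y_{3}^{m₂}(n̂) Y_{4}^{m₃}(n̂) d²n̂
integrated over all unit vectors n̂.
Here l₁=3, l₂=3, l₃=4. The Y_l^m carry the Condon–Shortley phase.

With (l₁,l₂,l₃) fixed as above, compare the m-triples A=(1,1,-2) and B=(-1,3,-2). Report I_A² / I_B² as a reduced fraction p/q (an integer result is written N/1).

20/27

l's match ⇒ only the (l;m) 3-j factors differ between A and B.
A: triangle coeff Δ(3,3,4) = 1/34650; Σ_t [0,2]: t=0:+1/192 t=1:−1/36 t=2:+1/192 = -5/288; (3j)²=20/693 [(3 3 4; 1 1 -2)], sign=-1
B: triangle coeff Δ(3,3,4) = 1/34650; Σ_t [2,2]: t=2:+1/192 = 1/192; (3j)²=3/77 [(3 3 4; -1 3 -2)], sign=+1
I_A²/I_B² = (20/693)/(3/77) = 20/27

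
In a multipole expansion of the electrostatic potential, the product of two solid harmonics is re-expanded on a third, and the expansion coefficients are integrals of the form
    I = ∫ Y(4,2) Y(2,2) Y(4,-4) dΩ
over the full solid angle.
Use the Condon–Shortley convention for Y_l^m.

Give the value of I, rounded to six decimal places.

-0.106180

Rules hold: Σm=0, L=10 even, 2≤4≤6.
N = 9·5·9 = 405
Δ = 2!·6!·2!/11! = 1/13860
Racah Σ t=0..2: t=0:+1/192 t=1:−1/36 t=2:+1/192 = -5/288
⇒ 3j(4 2 4; 0 0 0)² = 20/693, sgn -1
Racah Σ t=2..2: t=2:+1/2880 = 1/2880
⇒ 3j(4 2 4; 2 2 -4)² = 2/165, sgn +1
4πI² = N·(3j₀)²·(3jₘ)² = 120/847
I = -1·√(0.141677/4π) = -0.10618031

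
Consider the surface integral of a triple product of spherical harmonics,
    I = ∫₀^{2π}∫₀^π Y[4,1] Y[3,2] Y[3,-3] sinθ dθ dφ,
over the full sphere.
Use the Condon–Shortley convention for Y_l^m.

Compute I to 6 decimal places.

0.140463

Checks pass: Σm=0; 10 even; l₃=3∈[1,7].
(2·4+1)(2·3+1)(2·3+1) = 441
Δ: 4! 4! 2! / 11! → 1/34650
sum: t=1:−1/72 t=2:+1/16 t=3:−1/72 = 5/144
3j²(4 3 3; 0 0 0) = Δ·Π!·Σ² = 2/77  (sign -1)
sum: t=3:−1/288 = -1/288
3j²(4 3 3; 1 2 -3) = Δ·Π!·Σ² = 5/231  (sign -1)
combine: 4πI² = 441·2/77·5/231 = 30/121
take √, sign +1: I = 0.14046335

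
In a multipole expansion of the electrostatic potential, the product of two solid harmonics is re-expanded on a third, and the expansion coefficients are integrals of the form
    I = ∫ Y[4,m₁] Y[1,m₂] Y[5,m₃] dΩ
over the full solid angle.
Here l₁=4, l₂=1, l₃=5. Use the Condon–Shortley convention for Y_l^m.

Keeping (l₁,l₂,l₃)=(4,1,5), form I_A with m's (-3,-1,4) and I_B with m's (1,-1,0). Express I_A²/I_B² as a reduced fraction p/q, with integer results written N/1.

18/5

Shared (l₁,l₂,l₃)=(4,1,5): N and (l;000)² cancel in I_A²/I_B².
A: Δ = 0!·8!·2!/11! = 1/495; Racah Σ t=0..0: t=0:+1/10080 = 1/10080; ⇒ 3j(4 1 5; -3 -1 4)² = 4/55, sgn -1
B: Δ = 0!·8!·2!/11! = 1/495; Racah Σ t=0..0: t=0:+1/1440 = 1/1440; ⇒ 3j(4 1 5; 1 -1 0)² = 2/99, sgn -1
I_A²/I_B² = (4/55)/(2/99) = 18/5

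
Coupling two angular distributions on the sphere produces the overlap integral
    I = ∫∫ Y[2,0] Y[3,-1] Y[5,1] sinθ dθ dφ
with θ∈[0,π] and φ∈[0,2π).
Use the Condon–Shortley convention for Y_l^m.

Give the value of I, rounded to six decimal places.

-0.227318

Rules hold: Σm=0, L=10 even, 1≤5≤5.
N = 5·7·11 = 385
Δ = 0!·4!·6!/11! = 1/2310
Racah Σ t=0..0: t=0:+1/144 = 1/144
⇒ 3j(2 3 5; 0 0 0)² = 10/231, sgn -1
Racah Σ t=0..0: t=0:+1/192 = 1/192
⇒ 3j(2 3 5; 0 -1 1)² = 3/77, sgn +1
4πI² = N·(3j₀)²·(3jₘ)² = 50/77
I = -1·√(0.649351/4π) = -0.22731846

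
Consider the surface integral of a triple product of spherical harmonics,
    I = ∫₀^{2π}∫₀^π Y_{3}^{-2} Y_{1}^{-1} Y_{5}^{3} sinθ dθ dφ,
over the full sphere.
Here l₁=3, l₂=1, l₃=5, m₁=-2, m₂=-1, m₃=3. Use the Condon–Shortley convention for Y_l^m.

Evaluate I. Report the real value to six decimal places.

triangle: need 2≤l₃≤4, have 5; I=0

0.000000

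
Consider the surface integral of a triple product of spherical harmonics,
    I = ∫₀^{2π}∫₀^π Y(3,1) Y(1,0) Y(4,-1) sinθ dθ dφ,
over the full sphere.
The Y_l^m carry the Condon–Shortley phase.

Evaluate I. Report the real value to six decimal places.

-0.238414

Checks pass: Σm=0; 8 even; l₃=4∈[2,4].
(2·3+1)(2·1+1)(2·4+1) = 189
Δ: 0! 6! 2! / 9! → 1/252
sum: t=0:+1/36 = 1/36
3j²(3 1 4; 0 0 0) = Δ·Π!·Σ² = 4/63  (sign +1)
sum: t=0:+1/48 = 1/48
3j²(3 1 4; 1 0 -1) = Δ·Π!·Σ² = 5/84  (sign -1)
combine: 4πI² = 189·4/63·5/84 = 5/7
take √, sign -1: I = -0.23841361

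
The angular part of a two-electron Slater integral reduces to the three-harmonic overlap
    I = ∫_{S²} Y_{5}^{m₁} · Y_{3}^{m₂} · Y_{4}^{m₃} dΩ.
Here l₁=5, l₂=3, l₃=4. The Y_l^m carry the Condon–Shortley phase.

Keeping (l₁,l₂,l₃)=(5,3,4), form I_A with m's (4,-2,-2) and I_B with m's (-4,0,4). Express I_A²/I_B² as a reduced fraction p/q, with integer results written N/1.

l's match ⇒ only the (l;m) 3-j factors differ between A and B.
A: triangle coeff Δ(5,3,4) = 1/180180; Σ_t [0,1]: t=0:+1/2880 t=1:−1/8640 = 1/4320; (3j)²=8/429 [(5 3 4; 4 -2 -2)], sign=+1
B: triangle coeff Δ(5,3,4) = 1/180180; Σ_t [3,3]: t=3:−1/8640 = -1/8640; (3j)²=28/715 [(5 3 4; -4 0 4)], sign=-1
I_A²/I_B² = (8/429)/(28/715) = 10/21

10/21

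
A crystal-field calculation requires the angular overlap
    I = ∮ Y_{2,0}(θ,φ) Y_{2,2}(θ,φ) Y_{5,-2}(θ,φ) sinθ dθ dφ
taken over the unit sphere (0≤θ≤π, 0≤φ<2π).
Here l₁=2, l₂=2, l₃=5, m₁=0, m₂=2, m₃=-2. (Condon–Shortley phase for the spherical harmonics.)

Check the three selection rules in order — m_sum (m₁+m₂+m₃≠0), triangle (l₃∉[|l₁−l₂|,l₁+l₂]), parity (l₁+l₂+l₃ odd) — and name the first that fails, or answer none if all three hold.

triangle

m₁+m₂+m₃ = 0 + 2 − 2 = 0  ✓
triangle: |2−2|=0 ≤ l₃=5 ≤ 2+2=4  ✗
parity: l₁+l₂+l₃ = 9 is odd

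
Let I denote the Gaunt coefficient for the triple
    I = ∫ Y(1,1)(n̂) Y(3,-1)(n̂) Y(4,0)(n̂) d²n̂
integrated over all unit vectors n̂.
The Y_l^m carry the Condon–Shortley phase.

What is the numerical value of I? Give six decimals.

Checks pass: Σm=0; 8 even; l₃=4∈[2,4].
(2·1+1)(2·3+1)(2·4+1) = 189
Δ: 0! 2! 6! / 9! → 1/252
sum: t=0:+1/36 = 1/36
3j²(1 3 4; 0 0 0) = Δ·Π!·Σ² = 4/63  (sign +1)
sum: t=0:+1/96 = 1/96
3j²(1 3 4; 1 -1 0) = Δ·Π!·Σ² = 1/42  (sign +1)
combine: 4πI² = 189·4/63·1/42 = 2/7
take √, sign +1: I = 0.15078601

0.150786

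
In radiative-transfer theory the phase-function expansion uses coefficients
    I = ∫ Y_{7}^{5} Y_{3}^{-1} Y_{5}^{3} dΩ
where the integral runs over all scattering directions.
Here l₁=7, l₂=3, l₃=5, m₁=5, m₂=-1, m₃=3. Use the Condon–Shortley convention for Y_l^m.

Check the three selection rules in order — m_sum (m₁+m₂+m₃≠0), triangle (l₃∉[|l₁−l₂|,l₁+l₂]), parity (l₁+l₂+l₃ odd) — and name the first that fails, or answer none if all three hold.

m_sum

azimuthal sum: 5 − 1 + 3 = 7  ✗
4 ≤ 5 ≤ 10 (triangle on l)
L = 7 + 3 + 5 = 15 (odd)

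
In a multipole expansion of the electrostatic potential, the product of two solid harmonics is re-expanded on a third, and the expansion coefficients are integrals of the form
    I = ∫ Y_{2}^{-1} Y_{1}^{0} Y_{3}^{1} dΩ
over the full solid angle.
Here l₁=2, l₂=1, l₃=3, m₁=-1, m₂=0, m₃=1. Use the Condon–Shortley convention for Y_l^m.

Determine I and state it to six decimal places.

Rules hold: Σm=0, L=6 even, 1≤3≤3.
N = 5·3·7 = 105
Δ = 0!·4!·2!/7! = 1/105
Racah Σ t=0..0: t=0:+1/4 = 1/4
⇒ 3j(2 1 3; 0 0 0)² = 3/35, sgn -1
Racah Σ t=0..0: t=0:+1/6 = 1/6
⇒ 3j(2 1 3; -1 0 1)² = 8/105, sgn +1
4πI² = N·(3j₀)²·(3jₘ)² = 24/35
I = -1·√(0.685714/4π) = -0.23359668

-0.233597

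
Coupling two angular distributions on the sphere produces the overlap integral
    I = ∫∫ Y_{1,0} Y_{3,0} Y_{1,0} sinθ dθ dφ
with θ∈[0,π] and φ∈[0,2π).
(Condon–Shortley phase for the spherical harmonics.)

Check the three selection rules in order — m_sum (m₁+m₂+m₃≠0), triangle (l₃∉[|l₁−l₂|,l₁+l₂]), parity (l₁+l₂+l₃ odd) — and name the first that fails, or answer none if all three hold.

triangle

Σmᵢ = 0  ✓
l₃∈[|l₁−l₂|,l₁+l₂]=[2,4], have l₃=1  ✗
Σlᵢ = 5 ⇒ odd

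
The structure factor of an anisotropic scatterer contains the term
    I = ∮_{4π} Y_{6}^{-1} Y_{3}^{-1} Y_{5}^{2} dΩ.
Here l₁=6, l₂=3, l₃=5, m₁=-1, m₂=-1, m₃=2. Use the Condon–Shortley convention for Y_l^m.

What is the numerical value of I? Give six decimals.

Rules hold: Σm=0, L=14 even, 3≤5≤9.
N = 13·7·11 = 1001
Δ = 4!·8!·2!/15! = 1/675675
Racah Σ t=1..3: t=1:−1/8640 t=2:+1/2304 t=3:−1/8640 = 7/34560
⇒ 3j(6 3 5; 0 0 0)² = 7/429, sgn -1
Racah Σ t=0..2: t=0:+1/241920 t=1:−1/8640 t=2:+1/5760 = 1/16128
⇒ 3j(6 3 5; -1 -1 2)² = 5/1001, sgn -1
4πI² = N·(3j₀)²·(3jₘ)² = 35/429
I = +1·√(0.0815851/4π) = 0.08057502

0.080575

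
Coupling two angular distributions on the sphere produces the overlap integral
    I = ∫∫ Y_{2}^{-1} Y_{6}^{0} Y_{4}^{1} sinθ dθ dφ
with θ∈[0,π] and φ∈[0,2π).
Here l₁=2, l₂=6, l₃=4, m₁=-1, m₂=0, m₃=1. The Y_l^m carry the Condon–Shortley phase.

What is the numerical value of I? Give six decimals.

Rules hold: Σm=0, L=12 even, 4≤4≤8.
N = 5·13·9 = 585
Δ = 4!·0!·8!/13! = 1/6435
Racah Σ t=2..2: t=2:+1/2304 = 1/2304
⇒ 3j(2 6 4; 0 0 0)² = 5/143, sgn +1
Racah Σ t=3..3: t=3:−1/4320 = -1/4320
⇒ 3j(2 6 4; -1 0 1)² = 8/429, sgn +1
4πI² = N·(3j₀)²·(3jₘ)² = 600/1573
I = +1·√(0.381437/4π) = 0.17422334

0.174223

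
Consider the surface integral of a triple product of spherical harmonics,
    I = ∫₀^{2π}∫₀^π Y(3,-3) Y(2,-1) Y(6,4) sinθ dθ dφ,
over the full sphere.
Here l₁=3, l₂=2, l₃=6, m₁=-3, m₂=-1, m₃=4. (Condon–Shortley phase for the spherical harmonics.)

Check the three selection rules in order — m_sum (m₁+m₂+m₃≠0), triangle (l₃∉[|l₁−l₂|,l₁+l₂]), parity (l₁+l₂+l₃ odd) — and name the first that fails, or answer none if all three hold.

triangle

Σmᵢ = 0  ✓
l₃∈[|l₁−l₂|,l₁+l₂]=[1,5], have l₃=6  ✗
Σlᵢ = 11 ⇒ odd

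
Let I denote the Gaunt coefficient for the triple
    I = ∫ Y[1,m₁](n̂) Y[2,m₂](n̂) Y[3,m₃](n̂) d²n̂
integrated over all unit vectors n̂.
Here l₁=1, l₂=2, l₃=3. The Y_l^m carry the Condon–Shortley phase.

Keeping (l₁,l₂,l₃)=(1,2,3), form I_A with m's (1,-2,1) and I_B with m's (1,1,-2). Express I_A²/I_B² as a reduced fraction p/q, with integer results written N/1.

1/10

l's match ⇒ only the (l;m) 3-j factors differ between A and B.
A: triangle coeff Δ(1,2,3) = 1/105; Σ_t [0,0]: t=0:+1/48 = 1/48; (3j)²=1/105 [(1 2 3; 1 -2 1)], sign=+1
B: triangle coeff Δ(1,2,3) = 1/105; Σ_t [0,0]: t=0:+1/12 = 1/12; (3j)²=2/21 [(1 2 3; 1 1 -2)], sign=-1
I_A²/I_B² = (1/105)/(2/21) = 1/10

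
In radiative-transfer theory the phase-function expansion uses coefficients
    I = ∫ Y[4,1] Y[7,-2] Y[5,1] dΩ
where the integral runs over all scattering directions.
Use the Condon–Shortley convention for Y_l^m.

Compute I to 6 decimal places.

0.139430

Checks pass: Σm=0; 16 even; l₃=5∈[3,11].
(2·4+1)(2·7+1)(2·5+1) = 1485
Δ: 6! 2! 8! / 17! → 1/6126120
sum: t=2:+1/69120 t=3:−1/20736 t=4:+1/69120 = -1/51840
3j²(4 7 5; 0 0 0) = Δ·Π!·Σ² = 280/21879  (sign +1)
sum: t=1:−1/138240 t=2:+1/34560 t=3:−1/103680 = 1/82944
3j²(4 7 5; 1 -2 1) = Δ·Π!·Σ² = 125/9724  (sign +1)
combine: 4πI² = 1485·280/21879·125/9724 = 131250/537251
take √, sign +1: I = 0.13942996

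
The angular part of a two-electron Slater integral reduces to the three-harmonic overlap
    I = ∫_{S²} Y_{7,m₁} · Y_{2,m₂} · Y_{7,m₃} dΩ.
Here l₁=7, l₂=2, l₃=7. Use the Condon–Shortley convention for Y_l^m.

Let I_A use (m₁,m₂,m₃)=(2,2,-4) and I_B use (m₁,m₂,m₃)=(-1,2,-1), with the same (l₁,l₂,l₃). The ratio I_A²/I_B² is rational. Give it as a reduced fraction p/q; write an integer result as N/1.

Shared (l₁,l₂,l₃)=(7,2,7): N and (l;000)² cancel in I_A²/I_B².
A: Δ = 2!·12!·2!/17! = 1/185640; Racah Σ t=2..2: t=2:+1/8709120 = 1/8709120; ⇒ 3j(7 2 7; 2 2 -4)² = 55/3094, sgn -1
B: Δ = 2!·12!·2!/17! = 1/185640; Racah Σ t=2..2: t=2:+1/2073600 = 1/2073600; ⇒ 3j(7 2 7; -1 2 -1)² = 28/1105, sgn +1
I_A²/I_B² = (55/3094)/(28/1105) = 275/392

275/392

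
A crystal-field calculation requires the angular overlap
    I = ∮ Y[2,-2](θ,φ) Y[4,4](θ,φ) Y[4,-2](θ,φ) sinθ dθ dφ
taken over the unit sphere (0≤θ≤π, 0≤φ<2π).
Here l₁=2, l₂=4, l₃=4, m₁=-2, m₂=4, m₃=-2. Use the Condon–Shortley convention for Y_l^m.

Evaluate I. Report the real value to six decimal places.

-0.106180

Rules hold: Σm=0, L=10 even, 2≤4≤6.
N = 5·9·9 = 405
Δ = 2!·2!·6!/11! = 1/13860
Racah Σ t=0..2: t=0:+1/192 t=1:−1/36 t=2:+1/192 = -5/288
⇒ 3j(2 4 4; 0 0 0)² = 20/693, sgn -1
Racah Σ t=2..2: t=2:+1/2880 = 1/2880
⇒ 3j(2 4 4; -2 4 -2)² = 2/165, sgn +1
4πI² = N·(3j₀)²·(3jₘ)² = 120/847
I = -1·√(0.141677/4π) = -0.10618031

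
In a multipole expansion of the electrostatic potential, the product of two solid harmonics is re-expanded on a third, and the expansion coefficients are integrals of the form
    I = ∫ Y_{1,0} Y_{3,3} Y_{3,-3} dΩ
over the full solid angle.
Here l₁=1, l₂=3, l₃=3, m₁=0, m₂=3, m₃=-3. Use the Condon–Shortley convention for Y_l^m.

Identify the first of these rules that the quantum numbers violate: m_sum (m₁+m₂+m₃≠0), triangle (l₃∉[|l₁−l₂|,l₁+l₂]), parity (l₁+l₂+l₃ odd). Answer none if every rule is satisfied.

parity

Σmᵢ = 0  ✓
l₃∈[|l₁−l₂|,l₁+l₂]=[2,4], have l₃=3  ✓
Σlᵢ = 7 ⇒ odd  ✗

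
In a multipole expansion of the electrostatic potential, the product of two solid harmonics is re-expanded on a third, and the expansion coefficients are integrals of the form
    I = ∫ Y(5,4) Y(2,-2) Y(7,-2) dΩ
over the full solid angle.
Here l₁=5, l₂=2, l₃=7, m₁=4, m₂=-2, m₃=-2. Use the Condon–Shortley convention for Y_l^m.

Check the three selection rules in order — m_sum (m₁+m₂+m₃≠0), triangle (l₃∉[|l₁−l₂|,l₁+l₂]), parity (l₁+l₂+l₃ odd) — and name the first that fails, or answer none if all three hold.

none

m₁+m₂+m₃ = 4 − 2 − 2 = 0  ✓
triangle: |5−2|=3 ≤ l₃=7 ≤ 5+2=7  ✓
parity: l₁+l₂+l₃ = 14 is even  ✓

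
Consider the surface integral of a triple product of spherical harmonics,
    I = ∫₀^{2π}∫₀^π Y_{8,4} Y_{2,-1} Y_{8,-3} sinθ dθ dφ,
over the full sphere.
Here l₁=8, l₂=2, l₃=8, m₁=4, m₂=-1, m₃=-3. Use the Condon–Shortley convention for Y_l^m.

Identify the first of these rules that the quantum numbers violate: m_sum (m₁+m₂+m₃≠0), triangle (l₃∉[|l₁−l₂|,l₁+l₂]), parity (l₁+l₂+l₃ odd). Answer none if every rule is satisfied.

none

azimuthal sum: 4 − 1 − 3 = 0  ✓
6 ≤ 8 ≤ 10 (triangle on l)  ✓
L = 8 + 2 + 8 = 18 (even)  ✓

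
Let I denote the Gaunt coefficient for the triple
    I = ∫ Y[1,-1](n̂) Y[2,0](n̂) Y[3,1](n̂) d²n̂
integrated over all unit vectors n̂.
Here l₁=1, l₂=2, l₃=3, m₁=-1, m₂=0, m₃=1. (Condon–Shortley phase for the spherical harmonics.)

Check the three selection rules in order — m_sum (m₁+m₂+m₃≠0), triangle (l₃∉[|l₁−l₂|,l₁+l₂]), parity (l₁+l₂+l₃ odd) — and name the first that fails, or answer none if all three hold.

Σmᵢ = 0  ✓
l₃∈[|l₁−l₂|,l₁+l₂]=[1,3], have l₃=3  ✓
Σlᵢ = 6 ⇒ even  ✓

none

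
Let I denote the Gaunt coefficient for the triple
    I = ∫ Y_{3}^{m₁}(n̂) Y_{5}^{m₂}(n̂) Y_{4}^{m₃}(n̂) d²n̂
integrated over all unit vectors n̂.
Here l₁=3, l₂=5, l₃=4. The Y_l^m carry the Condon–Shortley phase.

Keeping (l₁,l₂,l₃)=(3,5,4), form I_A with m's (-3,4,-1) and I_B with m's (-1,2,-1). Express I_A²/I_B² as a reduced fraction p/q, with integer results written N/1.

405/256

l's match ⇒ only the (l;m) 3-j factors differ between A and B.
A: triangle coeff Δ(3,5,4) = 1/180180; Σ_t [4,4]: t=4:+1/5760 = 1/5760; (3j)²=9/286 [(3 5 4; -3 4 -1)], sign=-1
B: triangle coeff Δ(3,5,4) = 1/180180; Σ_t [2,4]: t=2:+1/960 t=3:−1/288 t=4:+1/1728 = -1/540; (3j)²=128/6435 [(3 5 4; -1 2 -1)], sign=+1
I_A²/I_B² = (9/286)/(128/6435) = 405/256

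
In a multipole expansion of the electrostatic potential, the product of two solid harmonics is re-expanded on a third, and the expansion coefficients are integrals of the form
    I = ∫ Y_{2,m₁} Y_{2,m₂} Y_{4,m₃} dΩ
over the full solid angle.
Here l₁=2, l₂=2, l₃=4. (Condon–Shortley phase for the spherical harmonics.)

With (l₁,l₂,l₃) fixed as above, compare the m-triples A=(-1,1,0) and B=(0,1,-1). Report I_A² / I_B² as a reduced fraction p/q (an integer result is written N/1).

8/15

l's match ⇒ only the (l;m) 3-j factors differ between A and B.
A: triangle coeff Δ(2,2,4) = 1/630; Σ_t [0,0]: t=0:+1/36 = 1/36; (3j)²=8/315 [(2 2 4; -1 1 0)], sign=+1
B: triangle coeff Δ(2,2,4) = 1/630; Σ_t [0,0]: t=0:+1/24 = 1/24; (3j)²=1/21 [(2 2 4; 0 1 -1)], sign=-1
I_A²/I_B² = (8/315)/(1/21) = 8/15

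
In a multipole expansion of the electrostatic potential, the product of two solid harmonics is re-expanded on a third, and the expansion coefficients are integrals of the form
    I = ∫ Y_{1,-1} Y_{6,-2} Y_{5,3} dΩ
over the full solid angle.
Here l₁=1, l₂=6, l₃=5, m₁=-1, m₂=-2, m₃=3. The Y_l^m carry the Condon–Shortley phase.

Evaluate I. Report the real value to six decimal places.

Checks pass: Σm=0; 12 even; l₃=5∈[5,7].
(2·1+1)(2·6+1)(2·5+1) = 429
Δ: 2! 0! 10! / 13! → 1/858
sum: t=1:−1/14400 = -1/14400
3j²(1 6 5; 0 0 0) = Δ·Π!·Σ² = 6/143  (sign +1)
sum: t=2:+1/161280 = 1/161280
3j²(1 6 5; -1 -2 3) = Δ·Π!·Σ² = 1/143  (sign +1)
combine: 4πI² = 429·6/143·1/143 = 18/143
take √, sign +1: I = 0.10008369

0.100084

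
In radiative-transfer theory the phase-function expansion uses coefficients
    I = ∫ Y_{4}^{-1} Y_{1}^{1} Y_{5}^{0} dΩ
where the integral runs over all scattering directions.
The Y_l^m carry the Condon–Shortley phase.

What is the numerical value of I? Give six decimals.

Checks pass: Σm=0; 10 even; l₃=5∈[3,5].
(2·4+1)(2·1+1)(2·5+1) = 297
Δ: 0! 8! 2! / 11! → 1/495
sum: t=0:+1/576 = 1/576
3j²(4 1 5; 0 0 0) = Δ·Π!·Σ² = 5/99  (sign -1)
sum: t=0:+1/1440 = 1/1440
3j²(4 1 5; -1 1 0) = Δ·Π!·Σ² = 2/99  (sign -1)
combine: 4πI² = 297·5/99·2/99 = 10/33
take √, sign +1: I = 0.15528807

0.155288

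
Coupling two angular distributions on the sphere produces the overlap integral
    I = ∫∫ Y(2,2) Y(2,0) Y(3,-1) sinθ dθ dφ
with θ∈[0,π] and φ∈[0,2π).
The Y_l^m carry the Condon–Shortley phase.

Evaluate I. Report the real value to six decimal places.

2 + 0 − 1 = 1 ≠ 0: azimuthal integral kills it; I = 0

0.000000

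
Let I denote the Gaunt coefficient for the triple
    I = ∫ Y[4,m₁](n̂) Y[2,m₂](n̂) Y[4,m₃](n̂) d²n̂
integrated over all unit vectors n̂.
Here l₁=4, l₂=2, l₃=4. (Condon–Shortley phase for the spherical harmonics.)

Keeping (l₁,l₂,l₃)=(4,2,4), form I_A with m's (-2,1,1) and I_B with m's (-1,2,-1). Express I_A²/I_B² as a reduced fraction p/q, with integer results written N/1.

81/200

Shared (l₁,l₂,l₃)=(4,2,4): N and (l;000)² cancel in I_A²/I_B².
A: Δ = 2!·6!·2!/11! = 1/13860; Racah Σ t=1..2: t=1:−1/240 t=2:+1/96 = 1/160; ⇒ 3j(4 2 4; -2 1 1)² = 27/1540, sgn -1
B: Δ = 2!·6!·2!/11! = 1/13860; Racah Σ t=2..2: t=2:+1/144 = 1/144; ⇒ 3j(4 2 4; -1 2 -1)² = 10/231, sgn -1
I_A²/I_B² = (27/1540)/(10/231) = 81/200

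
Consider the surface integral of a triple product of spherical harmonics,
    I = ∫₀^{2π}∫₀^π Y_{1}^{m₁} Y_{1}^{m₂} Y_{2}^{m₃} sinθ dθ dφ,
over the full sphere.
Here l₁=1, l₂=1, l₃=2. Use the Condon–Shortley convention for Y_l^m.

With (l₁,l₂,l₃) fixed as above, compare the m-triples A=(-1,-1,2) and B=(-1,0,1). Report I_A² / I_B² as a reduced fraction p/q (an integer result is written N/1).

2/1

Same 1,1,2: normalisation and zero-m 3j drop out of the ratio.
A: Δ: 0! 2! 2! / 5! → 1/30; sum: t=0:+1/4 = 1/4; 3j²(1 1 2; -1 -1 2) = Δ·Π!·Σ² = 1/5  (sign +1)
B: Δ: 0! 2! 2! / 5! → 1/30; sum: t=0:+1/2 = 1/2; 3j²(1 1 2; -1 0 1) = Δ·Π!·Σ² = 1/10  (sign -1)
I_A²/I_B² = (1/5)/(1/10) = 2/1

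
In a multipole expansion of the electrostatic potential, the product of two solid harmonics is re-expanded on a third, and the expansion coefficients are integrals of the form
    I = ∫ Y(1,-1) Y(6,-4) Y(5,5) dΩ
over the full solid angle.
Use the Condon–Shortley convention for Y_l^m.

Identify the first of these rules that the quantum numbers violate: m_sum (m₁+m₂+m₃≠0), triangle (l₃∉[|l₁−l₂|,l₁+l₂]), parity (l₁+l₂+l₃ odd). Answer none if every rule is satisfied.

none

m₁+m₂+m₃ = -1 − 4 + 5 = 0  ✓
triangle: |1−6|=5 ≤ l₃=5 ≤ 1+6=7  ✓
parity: l₁+l₂+l₃ = 12 is even  ✓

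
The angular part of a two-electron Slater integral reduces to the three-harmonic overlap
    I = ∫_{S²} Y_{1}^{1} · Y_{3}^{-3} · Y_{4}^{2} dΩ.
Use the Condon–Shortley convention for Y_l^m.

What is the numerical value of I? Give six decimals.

m-sum 0 ✓  L=8 even ✓  2≤4≤4 ✓
Π(2lᵢ+1) = 3×7×9 = 189
triangle coeff Δ(1,3,4) = 1/252
Σ_t [0,0]: t=0:+1/36 = 1/36
(3j)²=4/63 [(1 3 4; 0 0 0)], sign=+1
Σ_t [0,0]: t=0:+1/1440 = 1/1440
(3j)²=1/252 [(1 3 4; 1 -3 2)], sign=+1
⇒ 4πI² = 1/21
I = (+1)√(1/21/(4π)) = 0.06155813

0.061558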